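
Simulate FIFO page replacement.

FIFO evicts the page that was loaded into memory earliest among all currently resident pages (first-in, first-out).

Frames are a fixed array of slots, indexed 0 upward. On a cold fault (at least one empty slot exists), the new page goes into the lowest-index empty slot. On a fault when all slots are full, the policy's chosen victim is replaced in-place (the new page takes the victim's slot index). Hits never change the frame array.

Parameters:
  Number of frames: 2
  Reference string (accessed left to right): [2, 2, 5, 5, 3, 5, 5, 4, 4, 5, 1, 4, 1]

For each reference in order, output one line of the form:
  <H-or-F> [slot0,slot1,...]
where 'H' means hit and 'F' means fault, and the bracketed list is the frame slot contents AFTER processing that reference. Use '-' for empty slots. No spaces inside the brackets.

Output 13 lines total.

F [2,-]
H [2,-]
F [2,5]
H [2,5]
F [3,5]
H [3,5]
H [3,5]
F [3,4]
H [3,4]
F [5,4]
F [5,1]
F [4,1]
H [4,1]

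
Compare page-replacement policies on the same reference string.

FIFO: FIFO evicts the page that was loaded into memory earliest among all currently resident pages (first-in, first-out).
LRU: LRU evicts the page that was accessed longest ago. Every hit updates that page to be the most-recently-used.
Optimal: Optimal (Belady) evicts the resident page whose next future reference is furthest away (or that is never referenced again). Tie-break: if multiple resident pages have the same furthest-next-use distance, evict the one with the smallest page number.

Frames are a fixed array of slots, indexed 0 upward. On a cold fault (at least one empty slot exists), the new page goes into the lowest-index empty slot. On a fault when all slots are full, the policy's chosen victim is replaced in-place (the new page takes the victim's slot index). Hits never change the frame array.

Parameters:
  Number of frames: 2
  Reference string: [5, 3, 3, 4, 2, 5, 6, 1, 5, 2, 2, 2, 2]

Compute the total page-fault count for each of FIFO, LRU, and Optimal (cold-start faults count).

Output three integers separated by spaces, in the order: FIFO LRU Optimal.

--- FIFO ---
  step 0: ref 5 -> FAULT, frames=[5,-] (faults so far: 1)
  step 1: ref 3 -> FAULT, frames=[5,3] (faults so far: 2)
  step 2: ref 3 -> HIT, frames=[5,3] (faults so far: 2)
  step 3: ref 4 -> FAULT, evict 5, frames=[4,3] (faults so far: 3)
  step 4: ref 2 -> FAULT, evict 3, frames=[4,2] (faults so far: 4)
  step 5: ref 5 -> FAULT, evict 4, frames=[5,2] (faults so far: 5)
  step 6: ref 6 -> FAULT, evict 2, frames=[5,6] (faults so far: 6)
  step 7: ref 1 -> FAULT, evict 5, frames=[1,6] (faults so far: 7)
  step 8: ref 5 -> FAULT, evict 6, frames=[1,5] (faults so far: 8)
  step 9: ref 2 -> FAULT, evict 1, frames=[2,5] (faults so far: 9)
  step 10: ref 2 -> HIT, frames=[2,5] (faults so far: 9)
  step 11: ref 2 -> HIT, frames=[2,5] (faults so far: 9)
  step 12: ref 2 -> HIT, frames=[2,5] (faults so far: 9)
  FIFO total faults: 9
--- LRU ---
  step 0: ref 5 -> FAULT, frames=[5,-] (faults so far: 1)
  step 1: ref 3 -> FAULT, frames=[5,3] (faults so far: 2)
  step 2: ref 3 -> HIT, frames=[5,3] (faults so far: 2)
  step 3: ref 4 -> FAULT, evict 5, frames=[4,3] (faults so far: 3)
  step 4: ref 2 -> FAULT, evict 3, frames=[4,2] (faults so far: 4)
  step 5: ref 5 -> FAULT, evict 4, frames=[5,2] (faults so far: 5)
  step 6: ref 6 -> FAULT, evict 2, frames=[5,6] (faults so far: 6)
  step 7: ref 1 -> FAULT, evict 5, frames=[1,6] (faults so far: 7)
  step 8: ref 5 -> FAULT, evict 6, frames=[1,5] (faults so far: 8)
  step 9: ref 2 -> FAULT, evict 1, frames=[2,5] (faults so far: 9)
  step 10: ref 2 -> HIT, frames=[2,5] (faults so far: 9)
  step 11: ref 2 -> HIT, frames=[2,5] (faults so far: 9)
  step 12: ref 2 -> HIT, frames=[2,5] (faults so far: 9)
  LRU total faults: 9
--- Optimal ---
  step 0: ref 5 -> FAULT, frames=[5,-] (faults so far: 1)
  step 1: ref 3 -> FAULT, frames=[5,3] (faults so far: 2)
  step 2: ref 3 -> HIT, frames=[5,3] (faults so far: 2)
  step 3: ref 4 -> FAULT, evict 3, frames=[5,4] (faults so far: 3)
  step 4: ref 2 -> FAULT, evict 4, frames=[5,2] (faults so far: 4)
  step 5: ref 5 -> HIT, frames=[5,2] (faults so far: 4)
  step 6: ref 6 -> FAULT, evict 2, frames=[5,6] (faults so far: 5)
  step 7: ref 1 -> FAULT, evict 6, frames=[5,1] (faults so far: 6)
  step 8: ref 5 -> HIT, frames=[5,1] (faults so far: 6)
  step 9: ref 2 -> FAULT, evict 1, frames=[5,2] (faults so far: 7)
  step 10: ref 2 -> HIT, frames=[5,2] (faults so far: 7)
  step 11: ref 2 -> HIT, frames=[5,2] (faults so far: 7)
  step 12: ref 2 -> HIT, frames=[5,2] (faults so far: 7)
  Optimal total faults: 7

Answer: 9 9 7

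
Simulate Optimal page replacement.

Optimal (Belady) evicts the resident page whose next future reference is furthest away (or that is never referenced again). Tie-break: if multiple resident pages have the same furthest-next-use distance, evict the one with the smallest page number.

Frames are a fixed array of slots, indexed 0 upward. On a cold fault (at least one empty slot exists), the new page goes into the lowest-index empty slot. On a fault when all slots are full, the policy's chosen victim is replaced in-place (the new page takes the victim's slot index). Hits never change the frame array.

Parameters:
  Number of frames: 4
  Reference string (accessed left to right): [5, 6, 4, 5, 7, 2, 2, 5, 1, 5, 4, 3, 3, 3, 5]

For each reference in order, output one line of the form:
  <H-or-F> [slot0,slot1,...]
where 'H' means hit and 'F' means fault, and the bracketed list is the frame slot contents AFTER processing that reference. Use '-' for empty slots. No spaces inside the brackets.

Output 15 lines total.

F [5,-,-,-]
F [5,6,-,-]
F [5,6,4,-]
H [5,6,4,-]
F [5,6,4,7]
F [5,2,4,7]
H [5,2,4,7]
H [5,2,4,7]
F [5,1,4,7]
H [5,1,4,7]
H [5,1,4,7]
F [5,3,4,7]
H [5,3,4,7]
H [5,3,4,7]
H [5,3,4,7]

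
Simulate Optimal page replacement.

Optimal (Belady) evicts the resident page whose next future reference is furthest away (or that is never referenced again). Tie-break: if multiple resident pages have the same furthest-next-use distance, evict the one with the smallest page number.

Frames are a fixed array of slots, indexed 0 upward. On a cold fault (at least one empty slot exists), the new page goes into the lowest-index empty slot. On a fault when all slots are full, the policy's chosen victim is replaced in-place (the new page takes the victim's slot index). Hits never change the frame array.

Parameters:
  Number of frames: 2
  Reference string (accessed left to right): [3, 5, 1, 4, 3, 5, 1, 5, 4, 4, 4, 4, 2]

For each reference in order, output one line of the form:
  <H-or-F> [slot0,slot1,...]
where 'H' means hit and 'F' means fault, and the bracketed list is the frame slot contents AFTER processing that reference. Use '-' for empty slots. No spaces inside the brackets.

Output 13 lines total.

F [3,-]
F [3,5]
F [3,1]
F [3,4]
H [3,4]
F [5,4]
F [5,1]
H [5,1]
F [5,4]
H [5,4]
H [5,4]
H [5,4]
F [5,2]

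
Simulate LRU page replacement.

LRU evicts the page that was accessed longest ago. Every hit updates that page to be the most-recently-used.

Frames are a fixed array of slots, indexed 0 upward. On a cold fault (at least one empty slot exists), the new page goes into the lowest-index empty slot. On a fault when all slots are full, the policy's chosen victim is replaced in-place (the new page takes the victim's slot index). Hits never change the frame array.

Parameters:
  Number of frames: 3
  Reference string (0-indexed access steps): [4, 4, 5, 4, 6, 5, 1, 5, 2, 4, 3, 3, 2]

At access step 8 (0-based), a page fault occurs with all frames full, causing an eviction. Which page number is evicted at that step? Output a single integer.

Answer: 6

Derivation:
Step 0: ref 4 -> FAULT, frames=[4,-,-]
Step 1: ref 4 -> HIT, frames=[4,-,-]
Step 2: ref 5 -> FAULT, frames=[4,5,-]
Step 3: ref 4 -> HIT, frames=[4,5,-]
Step 4: ref 6 -> FAULT, frames=[4,5,6]
Step 5: ref 5 -> HIT, frames=[4,5,6]
Step 6: ref 1 -> FAULT, evict 4, frames=[1,5,6]
Step 7: ref 5 -> HIT, frames=[1,5,6]
Step 8: ref 2 -> FAULT, evict 6, frames=[1,5,2]
At step 8: evicted page 6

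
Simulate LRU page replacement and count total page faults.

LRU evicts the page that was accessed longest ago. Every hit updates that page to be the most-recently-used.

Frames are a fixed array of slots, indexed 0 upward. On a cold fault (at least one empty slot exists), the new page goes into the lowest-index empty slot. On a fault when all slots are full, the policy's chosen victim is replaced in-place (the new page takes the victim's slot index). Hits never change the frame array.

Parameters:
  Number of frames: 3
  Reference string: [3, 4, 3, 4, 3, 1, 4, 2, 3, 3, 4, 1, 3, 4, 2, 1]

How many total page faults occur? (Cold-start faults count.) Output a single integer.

Step 0: ref 3 → FAULT, frames=[3,-,-]
Step 1: ref 4 → FAULT, frames=[3,4,-]
Step 2: ref 3 → HIT, frames=[3,4,-]
Step 3: ref 4 → HIT, frames=[3,4,-]
Step 4: ref 3 → HIT, frames=[3,4,-]
Step 5: ref 1 → FAULT, frames=[3,4,1]
Step 6: ref 4 → HIT, frames=[3,4,1]
Step 7: ref 2 → FAULT (evict 3), frames=[2,4,1]
Step 8: ref 3 → FAULT (evict 1), frames=[2,4,3]
Step 9: ref 3 → HIT, frames=[2,4,3]
Step 10: ref 4 → HIT, frames=[2,4,3]
Step 11: ref 1 → FAULT (evict 2), frames=[1,4,3]
Step 12: ref 3 → HIT, frames=[1,4,3]
Step 13: ref 4 → HIT, frames=[1,4,3]
Step 14: ref 2 → FAULT (evict 1), frames=[2,4,3]
Step 15: ref 1 → FAULT (evict 3), frames=[2,4,1]
Total faults: 8

Answer: 8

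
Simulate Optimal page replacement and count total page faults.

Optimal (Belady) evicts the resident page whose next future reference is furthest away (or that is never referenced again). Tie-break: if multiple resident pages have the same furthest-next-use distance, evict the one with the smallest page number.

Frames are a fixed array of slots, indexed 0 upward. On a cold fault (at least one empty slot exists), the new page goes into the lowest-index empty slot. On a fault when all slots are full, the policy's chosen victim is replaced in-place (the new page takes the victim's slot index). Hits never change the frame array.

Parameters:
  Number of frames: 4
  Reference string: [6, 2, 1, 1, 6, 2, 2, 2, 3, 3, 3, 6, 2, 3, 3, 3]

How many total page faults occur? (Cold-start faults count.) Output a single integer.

Step 0: ref 6 → FAULT, frames=[6,-,-,-]
Step 1: ref 2 → FAULT, frames=[6,2,-,-]
Step 2: ref 1 → FAULT, frames=[6,2,1,-]
Step 3: ref 1 → HIT, frames=[6,2,1,-]
Step 4: ref 6 → HIT, frames=[6,2,1,-]
Step 5: ref 2 → HIT, frames=[6,2,1,-]
Step 6: ref 2 → HIT, frames=[6,2,1,-]
Step 7: ref 2 → HIT, frames=[6,2,1,-]
Step 8: ref 3 → FAULT, frames=[6,2,1,3]
Step 9: ref 3 → HIT, frames=[6,2,1,3]
Step 10: ref 3 → HIT, frames=[6,2,1,3]
Step 11: ref 6 → HIT, frames=[6,2,1,3]
Step 12: ref 2 → HIT, frames=[6,2,1,3]
Step 13: ref 3 → HIT, frames=[6,2,1,3]
Step 14: ref 3 → HIT, frames=[6,2,1,3]
Step 15: ref 3 → HIT, frames=[6,2,1,3]
Total faults: 4

Answer: 4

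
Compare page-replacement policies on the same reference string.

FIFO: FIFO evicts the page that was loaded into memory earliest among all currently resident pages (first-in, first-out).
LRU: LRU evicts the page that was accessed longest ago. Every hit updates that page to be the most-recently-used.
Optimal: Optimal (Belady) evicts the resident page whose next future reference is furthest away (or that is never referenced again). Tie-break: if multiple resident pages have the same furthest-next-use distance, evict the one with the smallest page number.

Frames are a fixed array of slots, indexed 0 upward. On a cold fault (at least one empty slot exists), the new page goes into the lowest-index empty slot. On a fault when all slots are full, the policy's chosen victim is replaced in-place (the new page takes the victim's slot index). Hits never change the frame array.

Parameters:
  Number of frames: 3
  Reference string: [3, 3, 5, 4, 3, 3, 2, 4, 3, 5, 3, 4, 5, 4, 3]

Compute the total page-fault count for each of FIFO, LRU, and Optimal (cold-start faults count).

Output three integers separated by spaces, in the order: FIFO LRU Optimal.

Answer: 7 5 5

Derivation:
--- FIFO ---
  step 0: ref 3 -> FAULT, frames=[3,-,-] (faults so far: 1)
  step 1: ref 3 -> HIT, frames=[3,-,-] (faults so far: 1)
  step 2: ref 5 -> FAULT, frames=[3,5,-] (faults so far: 2)
  step 3: ref 4 -> FAULT, frames=[3,5,4] (faults so far: 3)
  step 4: ref 3 -> HIT, frames=[3,5,4] (faults so far: 3)
  step 5: ref 3 -> HIT, frames=[3,5,4] (faults so far: 3)
  step 6: ref 2 -> FAULT, evict 3, frames=[2,5,4] (faults so far: 4)
  step 7: ref 4 -> HIT, frames=[2,5,4] (faults so far: 4)
  step 8: ref 3 -> FAULT, evict 5, frames=[2,3,4] (faults so far: 5)
  step 9: ref 5 -> FAULT, evict 4, frames=[2,3,5] (faults so far: 6)
  step 10: ref 3 -> HIT, frames=[2,3,5] (faults so far: 6)
  step 11: ref 4 -> FAULT, evict 2, frames=[4,3,5] (faults so far: 7)
  step 12: ref 5 -> HIT, frames=[4,3,5] (faults so far: 7)
  step 13: ref 4 -> HIT, frames=[4,3,5] (faults so far: 7)
  step 14: ref 3 -> HIT, frames=[4,3,5] (faults so far: 7)
  FIFO total faults: 7
--- LRU ---
  step 0: ref 3 -> FAULT, frames=[3,-,-] (faults so far: 1)
  step 1: ref 3 -> HIT, frames=[3,-,-] (faults so far: 1)
  step 2: ref 5 -> FAULT, frames=[3,5,-] (faults so far: 2)
  step 3: ref 4 -> FAULT, frames=[3,5,4] (faults so far: 3)
  step 4: ref 3 -> HIT, frames=[3,5,4] (faults so far: 3)
  step 5: ref 3 -> HIT, frames=[3,5,4] (faults so far: 3)
  step 6: ref 2 -> FAULT, evict 5, frames=[3,2,4] (faults so far: 4)
  step 7: ref 4 -> HIT, frames=[3,2,4] (faults so far: 4)
  step 8: ref 3 -> HIT, frames=[3,2,4] (faults so far: 4)
  step 9: ref 5 -> FAULT, evict 2, frames=[3,5,4] (faults so far: 5)
  step 10: ref 3 -> HIT, frames=[3,5,4] (faults so far: 5)
  step 11: ref 4 -> HIT, frames=[3,5,4] (faults so far: 5)
  step 12: ref 5 -> HIT, frames=[3,5,4] (faults so far: 5)
  step 13: ref 4 -> HIT, frames=[3,5,4] (faults so far: 5)
  step 14: ref 3 -> HIT, frames=[3,5,4] (faults so far: 5)
  LRU total faults: 5
--- Optimal ---
  step 0: ref 3 -> FAULT, frames=[3,-,-] (faults so far: 1)
  step 1: ref 3 -> HIT, frames=[3,-,-] (faults so far: 1)
  step 2: ref 5 -> FAULT, frames=[3,5,-] (faults so far: 2)
  step 3: ref 4 -> FAULT, frames=[3,5,4] (faults so far: 3)
  step 4: ref 3 -> HIT, frames=[3,5,4] (faults so far: 3)
  step 5: ref 3 -> HIT, frames=[3,5,4] (faults so far: 3)
  step 6: ref 2 -> FAULT, evict 5, frames=[3,2,4] (faults so far: 4)
  step 7: ref 4 -> HIT, frames=[3,2,4] (faults so far: 4)
  step 8: ref 3 -> HIT, frames=[3,2,4] (faults so far: 4)
  step 9: ref 5 -> FAULT, evict 2, frames=[3,5,4] (faults so far: 5)
  step 10: ref 3 -> HIT, frames=[3,5,4] (faults so far: 5)
  step 11: ref 4 -> HIT, frames=[3,5,4] (faults so far: 5)
  step 12: ref 5 -> HIT, frames=[3,5,4] (faults so far: 5)
  step 13: ref 4 -> HIT, frames=[3,5,4] (faults so far: 5)
  step 14: ref 3 -> HIT, frames=[3,5,4] (faults so far: 5)
  Optimal total faults: 5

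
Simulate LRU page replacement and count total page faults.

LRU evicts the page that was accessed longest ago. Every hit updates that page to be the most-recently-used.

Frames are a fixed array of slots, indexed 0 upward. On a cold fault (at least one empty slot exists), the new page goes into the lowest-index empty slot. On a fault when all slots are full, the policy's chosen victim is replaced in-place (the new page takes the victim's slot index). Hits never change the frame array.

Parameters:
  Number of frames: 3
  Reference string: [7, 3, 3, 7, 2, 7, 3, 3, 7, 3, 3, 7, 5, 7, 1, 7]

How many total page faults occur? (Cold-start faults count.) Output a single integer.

Answer: 5

Derivation:
Step 0: ref 7 → FAULT, frames=[7,-,-]
Step 1: ref 3 → FAULT, frames=[7,3,-]
Step 2: ref 3 → HIT, frames=[7,3,-]
Step 3: ref 7 → HIT, frames=[7,3,-]
Step 4: ref 2 → FAULT, frames=[7,3,2]
Step 5: ref 7 → HIT, frames=[7,3,2]
Step 6: ref 3 → HIT, frames=[7,3,2]
Step 7: ref 3 → HIT, frames=[7,3,2]
Step 8: ref 7 → HIT, frames=[7,3,2]
Step 9: ref 3 → HIT, frames=[7,3,2]
Step 10: ref 3 → HIT, frames=[7,3,2]
Step 11: ref 7 → HIT, frames=[7,3,2]
Step 12: ref 5 → FAULT (evict 2), frames=[7,3,5]
Step 13: ref 7 → HIT, frames=[7,3,5]
Step 14: ref 1 → FAULT (evict 3), frames=[7,1,5]
Step 15: ref 7 → HIT, frames=[7,1,5]
Total faults: 5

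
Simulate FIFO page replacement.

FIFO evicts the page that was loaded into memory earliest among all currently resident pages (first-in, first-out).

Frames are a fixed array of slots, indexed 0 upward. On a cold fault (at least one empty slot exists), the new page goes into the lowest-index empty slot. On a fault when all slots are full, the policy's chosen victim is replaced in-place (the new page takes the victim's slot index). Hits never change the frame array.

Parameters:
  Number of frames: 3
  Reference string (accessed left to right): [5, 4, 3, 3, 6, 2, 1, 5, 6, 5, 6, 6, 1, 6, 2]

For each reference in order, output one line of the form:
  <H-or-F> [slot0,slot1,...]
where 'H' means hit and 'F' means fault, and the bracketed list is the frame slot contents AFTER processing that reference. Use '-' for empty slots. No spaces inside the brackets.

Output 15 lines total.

F [5,-,-]
F [5,4,-]
F [5,4,3]
H [5,4,3]
F [6,4,3]
F [6,2,3]
F [6,2,1]
F [5,2,1]
F [5,6,1]
H [5,6,1]
H [5,6,1]
H [5,6,1]
H [5,6,1]
H [5,6,1]
F [5,6,2]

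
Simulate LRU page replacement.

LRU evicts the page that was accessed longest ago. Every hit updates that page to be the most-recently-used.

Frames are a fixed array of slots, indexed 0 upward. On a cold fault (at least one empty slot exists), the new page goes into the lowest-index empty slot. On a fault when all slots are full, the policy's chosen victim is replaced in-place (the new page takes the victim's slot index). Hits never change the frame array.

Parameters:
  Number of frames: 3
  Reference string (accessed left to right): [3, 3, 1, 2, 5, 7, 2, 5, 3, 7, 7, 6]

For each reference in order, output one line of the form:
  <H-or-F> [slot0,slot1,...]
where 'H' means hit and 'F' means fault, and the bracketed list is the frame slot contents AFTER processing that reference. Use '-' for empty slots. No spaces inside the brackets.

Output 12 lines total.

F [3,-,-]
H [3,-,-]
F [3,1,-]
F [3,1,2]
F [5,1,2]
F [5,7,2]
H [5,7,2]
H [5,7,2]
F [5,3,2]
F [5,3,7]
H [5,3,7]
F [6,3,7]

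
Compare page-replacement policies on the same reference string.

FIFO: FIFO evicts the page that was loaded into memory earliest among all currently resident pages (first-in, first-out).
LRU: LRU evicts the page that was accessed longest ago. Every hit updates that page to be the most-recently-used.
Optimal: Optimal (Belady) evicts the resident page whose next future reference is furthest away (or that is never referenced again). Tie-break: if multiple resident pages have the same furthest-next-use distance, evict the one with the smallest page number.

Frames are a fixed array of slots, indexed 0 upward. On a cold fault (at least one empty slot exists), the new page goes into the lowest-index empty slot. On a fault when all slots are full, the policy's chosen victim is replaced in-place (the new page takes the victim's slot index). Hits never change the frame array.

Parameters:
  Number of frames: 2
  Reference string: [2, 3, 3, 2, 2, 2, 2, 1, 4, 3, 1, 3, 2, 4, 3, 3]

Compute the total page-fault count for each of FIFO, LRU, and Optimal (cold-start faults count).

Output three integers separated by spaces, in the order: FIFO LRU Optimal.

--- FIFO ---
  step 0: ref 2 -> FAULT, frames=[2,-] (faults so far: 1)
  step 1: ref 3 -> FAULT, frames=[2,3] (faults so far: 2)
  step 2: ref 3 -> HIT, frames=[2,3] (faults so far: 2)
  step 3: ref 2 -> HIT, frames=[2,3] (faults so far: 2)
  step 4: ref 2 -> HIT, frames=[2,3] (faults so far: 2)
  step 5: ref 2 -> HIT, frames=[2,3] (faults so far: 2)
  step 6: ref 2 -> HIT, frames=[2,3] (faults so far: 2)
  step 7: ref 1 -> FAULT, evict 2, frames=[1,3] (faults so far: 3)
  step 8: ref 4 -> FAULT, evict 3, frames=[1,4] (faults so far: 4)
  step 9: ref 3 -> FAULT, evict 1, frames=[3,4] (faults so far: 5)
  step 10: ref 1 -> FAULT, evict 4, frames=[3,1] (faults so far: 6)
  step 11: ref 3 -> HIT, frames=[3,1] (faults so far: 6)
  step 12: ref 2 -> FAULT, evict 3, frames=[2,1] (faults so far: 7)
  step 13: ref 4 -> FAULT, evict 1, frames=[2,4] (faults so far: 8)
  step 14: ref 3 -> FAULT, evict 2, frames=[3,4] (faults so far: 9)
  step 15: ref 3 -> HIT, frames=[3,4] (faults so far: 9)
  FIFO total faults: 9
--- LRU ---
  step 0: ref 2 -> FAULT, frames=[2,-] (faults so far: 1)
  step 1: ref 3 -> FAULT, frames=[2,3] (faults so far: 2)
  step 2: ref 3 -> HIT, frames=[2,3] (faults so far: 2)
  step 3: ref 2 -> HIT, frames=[2,3] (faults so far: 2)
  step 4: ref 2 -> HIT, frames=[2,3] (faults so far: 2)
  step 5: ref 2 -> HIT, frames=[2,3] (faults so far: 2)
  step 6: ref 2 -> HIT, frames=[2,3] (faults so far: 2)
  step 7: ref 1 -> FAULT, evict 3, frames=[2,1] (faults so far: 3)
  step 8: ref 4 -> FAULT, evict 2, frames=[4,1] (faults so far: 4)
  step 9: ref 3 -> FAULT, evict 1, frames=[4,3] (faults so far: 5)
  step 10: ref 1 -> FAULT, evict 4, frames=[1,3] (faults so far: 6)
  step 11: ref 3 -> HIT, frames=[1,3] (faults so far: 6)
  step 12: ref 2 -> FAULT, evict 1, frames=[2,3] (faults so far: 7)
  step 13: ref 4 -> FAULT, evict 3, frames=[2,4] (faults so far: 8)
  step 14: ref 3 -> FAULT, evict 2, frames=[3,4] (faults so far: 9)
  step 15: ref 3 -> HIT, frames=[3,4] (faults so far: 9)
  LRU total faults: 9
--- Optimal ---
  step 0: ref 2 -> FAULT, frames=[2,-] (faults so far: 1)
  step 1: ref 3 -> FAULT, frames=[2,3] (faults so far: 2)
  step 2: ref 3 -> HIT, frames=[2,3] (faults so far: 2)
  step 3: ref 2 -> HIT, frames=[2,3] (faults so far: 2)
  step 4: ref 2 -> HIT, frames=[2,3] (faults so far: 2)
  step 5: ref 2 -> HIT, frames=[2,3] (faults so far: 2)
  step 6: ref 2 -> HIT, frames=[2,3] (faults so far: 2)
  step 7: ref 1 -> FAULT, evict 2, frames=[1,3] (faults so far: 3)
  step 8: ref 4 -> FAULT, evict 1, frames=[4,3] (faults so far: 4)
  step 9: ref 3 -> HIT, frames=[4,3] (faults so far: 4)
  step 10: ref 1 -> FAULT, evict 4, frames=[1,3] (faults so far: 5)
  step 11: ref 3 -> HIT, frames=[1,3] (faults so far: 5)
  step 12: ref 2 -> FAULT, evict 1, frames=[2,3] (faults so far: 6)
  step 13: ref 4 -> FAULT, evict 2, frames=[4,3] (faults so far: 7)
  step 14: ref 3 -> HIT, frames=[4,3] (faults so far: 7)
  step 15: ref 3 -> HIT, frames=[4,3] (faults so far: 7)
  Optimal total faults: 7

Answer: 9 9 7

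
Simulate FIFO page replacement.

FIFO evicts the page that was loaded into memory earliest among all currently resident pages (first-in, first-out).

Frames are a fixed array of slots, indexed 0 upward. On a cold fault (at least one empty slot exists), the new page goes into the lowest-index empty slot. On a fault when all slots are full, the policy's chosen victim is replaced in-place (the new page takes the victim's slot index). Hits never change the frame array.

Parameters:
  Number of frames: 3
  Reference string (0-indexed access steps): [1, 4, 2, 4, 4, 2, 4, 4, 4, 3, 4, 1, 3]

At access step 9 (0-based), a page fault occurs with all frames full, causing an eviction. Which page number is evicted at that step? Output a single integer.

Answer: 1

Derivation:
Step 0: ref 1 -> FAULT, frames=[1,-,-]
Step 1: ref 4 -> FAULT, frames=[1,4,-]
Step 2: ref 2 -> FAULT, frames=[1,4,2]
Step 3: ref 4 -> HIT, frames=[1,4,2]
Step 4: ref 4 -> HIT, frames=[1,4,2]
Step 5: ref 2 -> HIT, frames=[1,4,2]
Step 6: ref 4 -> HIT, frames=[1,4,2]
Step 7: ref 4 -> HIT, frames=[1,4,2]
Step 8: ref 4 -> HIT, frames=[1,4,2]
Step 9: ref 3 -> FAULT, evict 1, frames=[3,4,2]
At step 9: evicted page 1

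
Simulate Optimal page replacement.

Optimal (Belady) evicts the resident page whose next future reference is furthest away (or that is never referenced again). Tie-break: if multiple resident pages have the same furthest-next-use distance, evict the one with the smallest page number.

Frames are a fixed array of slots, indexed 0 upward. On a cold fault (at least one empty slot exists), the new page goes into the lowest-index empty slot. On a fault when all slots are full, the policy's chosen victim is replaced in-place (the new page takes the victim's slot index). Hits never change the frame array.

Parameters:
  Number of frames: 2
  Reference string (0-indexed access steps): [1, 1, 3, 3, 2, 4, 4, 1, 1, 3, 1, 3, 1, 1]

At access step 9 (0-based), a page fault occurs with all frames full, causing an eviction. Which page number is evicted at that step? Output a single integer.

Answer: 4

Derivation:
Step 0: ref 1 -> FAULT, frames=[1,-]
Step 1: ref 1 -> HIT, frames=[1,-]
Step 2: ref 3 -> FAULT, frames=[1,3]
Step 3: ref 3 -> HIT, frames=[1,3]
Step 4: ref 2 -> FAULT, evict 3, frames=[1,2]
Step 5: ref 4 -> FAULT, evict 2, frames=[1,4]
Step 6: ref 4 -> HIT, frames=[1,4]
Step 7: ref 1 -> HIT, frames=[1,4]
Step 8: ref 1 -> HIT, frames=[1,4]
Step 9: ref 3 -> FAULT, evict 4, frames=[1,3]
At step 9: evicted page 4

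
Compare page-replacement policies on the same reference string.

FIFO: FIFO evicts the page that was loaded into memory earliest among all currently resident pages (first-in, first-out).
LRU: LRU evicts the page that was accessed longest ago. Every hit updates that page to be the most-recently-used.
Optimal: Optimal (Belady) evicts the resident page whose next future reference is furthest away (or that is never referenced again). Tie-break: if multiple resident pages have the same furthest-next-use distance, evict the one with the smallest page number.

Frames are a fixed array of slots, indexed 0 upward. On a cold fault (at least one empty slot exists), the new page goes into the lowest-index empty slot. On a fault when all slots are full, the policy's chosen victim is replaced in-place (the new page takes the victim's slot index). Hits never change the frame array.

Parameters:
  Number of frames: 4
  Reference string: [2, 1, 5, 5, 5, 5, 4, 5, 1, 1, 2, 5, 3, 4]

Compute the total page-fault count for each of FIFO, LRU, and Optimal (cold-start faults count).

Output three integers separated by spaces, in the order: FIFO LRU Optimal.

--- FIFO ---
  step 0: ref 2 -> FAULT, frames=[2,-,-,-] (faults so far: 1)
  step 1: ref 1 -> FAULT, frames=[2,1,-,-] (faults so far: 2)
  step 2: ref 5 -> FAULT, frames=[2,1,5,-] (faults so far: 3)
  step 3: ref 5 -> HIT, frames=[2,1,5,-] (faults so far: 3)
  step 4: ref 5 -> HIT, frames=[2,1,5,-] (faults so far: 3)
  step 5: ref 5 -> HIT, frames=[2,1,5,-] (faults so far: 3)
  step 6: ref 4 -> FAULT, frames=[2,1,5,4] (faults so far: 4)
  step 7: ref 5 -> HIT, frames=[2,1,5,4] (faults so far: 4)
  step 8: ref 1 -> HIT, frames=[2,1,5,4] (faults so far: 4)
  step 9: ref 1 -> HIT, frames=[2,1,5,4] (faults so far: 4)
  step 10: ref 2 -> HIT, frames=[2,1,5,4] (faults so far: 4)
  step 11: ref 5 -> HIT, frames=[2,1,5,4] (faults so far: 4)
  step 12: ref 3 -> FAULT, evict 2, frames=[3,1,5,4] (faults so far: 5)
  step 13: ref 4 -> HIT, frames=[3,1,5,4] (faults so far: 5)
  FIFO total faults: 5
--- LRU ---
  step 0: ref 2 -> FAULT, frames=[2,-,-,-] (faults so far: 1)
  step 1: ref 1 -> FAULT, frames=[2,1,-,-] (faults so far: 2)
  step 2: ref 5 -> FAULT, frames=[2,1,5,-] (faults so far: 3)
  step 3: ref 5 -> HIT, frames=[2,1,5,-] (faults so far: 3)
  step 4: ref 5 -> HIT, frames=[2,1,5,-] (faults so far: 3)
  step 5: ref 5 -> HIT, frames=[2,1,5,-] (faults so far: 3)
  step 6: ref 4 -> FAULT, frames=[2,1,5,4] (faults so far: 4)
  step 7: ref 5 -> HIT, frames=[2,1,5,4] (faults so far: 4)
  step 8: ref 1 -> HIT, frames=[2,1,5,4] (faults so far: 4)
  step 9: ref 1 -> HIT, frames=[2,1,5,4] (faults so far: 4)
  step 10: ref 2 -> HIT, frames=[2,1,5,4] (faults so far: 4)
  step 11: ref 5 -> HIT, frames=[2,1,5,4] (faults so far: 4)
  step 12: ref 3 -> FAULT, evict 4, frames=[2,1,5,3] (faults so far: 5)
  step 13: ref 4 -> FAULT, evict 1, frames=[2,4,5,3] (faults so far: 6)
  LRU total faults: 6
--- Optimal ---
  step 0: ref 2 -> FAULT, frames=[2,-,-,-] (faults so far: 1)
  step 1: ref 1 -> FAULT, frames=[2,1,-,-] (faults so far: 2)
  step 2: ref 5 -> FAULT, frames=[2,1,5,-] (faults so far: 3)
  step 3: ref 5 -> HIT, frames=[2,1,5,-] (faults so far: 3)
  step 4: ref 5 -> HIT, frames=[2,1,5,-] (faults so far: 3)
  step 5: ref 5 -> HIT, frames=[2,1,5,-] (faults so far: 3)
  step 6: ref 4 -> FAULT, frames=[2,1,5,4] (faults so far: 4)
  step 7: ref 5 -> HIT, frames=[2,1,5,4] (faults so far: 4)
  step 8: ref 1 -> HIT, frames=[2,1,5,4] (faults so far: 4)
  step 9: ref 1 -> HIT, frames=[2,1,5,4] (faults so far: 4)
  step 10: ref 2 -> HIT, frames=[2,1,5,4] (faults so far: 4)
  step 11: ref 5 -> HIT, frames=[2,1,5,4] (faults so far: 4)
  step 12: ref 3 -> FAULT, evict 1, frames=[2,3,5,4] (faults so far: 5)
  step 13: ref 4 -> HIT, frames=[2,3,5,4] (faults so far: 5)
  Optimal total faults: 5

Answer: 5 6 5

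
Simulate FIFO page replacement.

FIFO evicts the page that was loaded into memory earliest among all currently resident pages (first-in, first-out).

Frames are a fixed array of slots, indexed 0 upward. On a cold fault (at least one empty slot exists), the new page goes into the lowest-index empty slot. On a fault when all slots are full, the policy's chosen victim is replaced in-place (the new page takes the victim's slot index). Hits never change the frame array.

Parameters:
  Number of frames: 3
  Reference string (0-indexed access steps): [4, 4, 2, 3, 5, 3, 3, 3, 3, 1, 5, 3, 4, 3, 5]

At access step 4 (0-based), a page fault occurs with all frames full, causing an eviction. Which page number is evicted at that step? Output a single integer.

Answer: 4

Derivation:
Step 0: ref 4 -> FAULT, frames=[4,-,-]
Step 1: ref 4 -> HIT, frames=[4,-,-]
Step 2: ref 2 -> FAULT, frames=[4,2,-]
Step 3: ref 3 -> FAULT, frames=[4,2,3]
Step 4: ref 5 -> FAULT, evict 4, frames=[5,2,3]
At step 4: evicted page 4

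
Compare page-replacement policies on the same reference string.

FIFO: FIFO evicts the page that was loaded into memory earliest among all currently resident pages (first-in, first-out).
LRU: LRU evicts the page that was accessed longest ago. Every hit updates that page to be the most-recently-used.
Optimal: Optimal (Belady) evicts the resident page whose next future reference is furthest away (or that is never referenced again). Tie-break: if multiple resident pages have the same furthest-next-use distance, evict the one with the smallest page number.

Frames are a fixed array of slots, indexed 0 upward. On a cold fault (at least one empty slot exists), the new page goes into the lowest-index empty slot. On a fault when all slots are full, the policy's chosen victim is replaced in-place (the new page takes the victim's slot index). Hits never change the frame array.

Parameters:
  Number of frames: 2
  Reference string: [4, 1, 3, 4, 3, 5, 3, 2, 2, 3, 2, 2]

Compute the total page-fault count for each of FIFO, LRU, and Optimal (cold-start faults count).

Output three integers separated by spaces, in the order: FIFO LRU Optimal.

Answer: 7 6 5

Derivation:
--- FIFO ---
  step 0: ref 4 -> FAULT, frames=[4,-] (faults so far: 1)
  step 1: ref 1 -> FAULT, frames=[4,1] (faults so far: 2)
  step 2: ref 3 -> FAULT, evict 4, frames=[3,1] (faults so far: 3)
  step 3: ref 4 -> FAULT, evict 1, frames=[3,4] (faults so far: 4)
  step 4: ref 3 -> HIT, frames=[3,4] (faults so far: 4)
  step 5: ref 5 -> FAULT, evict 3, frames=[5,4] (faults so far: 5)
  step 6: ref 3 -> FAULT, evict 4, frames=[5,3] (faults so far: 6)
  step 7: ref 2 -> FAULT, evict 5, frames=[2,3] (faults so far: 7)
  step 8: ref 2 -> HIT, frames=[2,3] (faults so far: 7)
  step 9: ref 3 -> HIT, frames=[2,3] (faults so far: 7)
  step 10: ref 2 -> HIT, frames=[2,3] (faults so far: 7)
  step 11: ref 2 -> HIT, frames=[2,3] (faults so far: 7)
  FIFO total faults: 7
--- LRU ---
  step 0: ref 4 -> FAULT, frames=[4,-] (faults so far: 1)
  step 1: ref 1 -> FAULT, frames=[4,1] (faults so far: 2)
  step 2: ref 3 -> FAULT, evict 4, frames=[3,1] (faults so far: 3)
  step 3: ref 4 -> FAULT, evict 1, frames=[3,4] (faults so far: 4)
  step 4: ref 3 -> HIT, frames=[3,4] (faults so far: 4)
  step 5: ref 5 -> FAULT, evict 4, frames=[3,5] (faults so far: 5)
  step 6: ref 3 -> HIT, frames=[3,5] (faults so far: 5)
  step 7: ref 2 -> FAULT, evict 5, frames=[3,2] (faults so far: 6)
  step 8: ref 2 -> HIT, frames=[3,2] (faults so far: 6)
  step 9: ref 3 -> HIT, frames=[3,2] (faults so far: 6)
  step 10: ref 2 -> HIT, frames=[3,2] (faults so far: 6)
  step 11: ref 2 -> HIT, frames=[3,2] (faults so far: 6)
  LRU total faults: 6
--- Optimal ---
  step 0: ref 4 -> FAULT, frames=[4,-] (faults so far: 1)
  step 1: ref 1 -> FAULT, frames=[4,1] (faults so far: 2)
  step 2: ref 3 -> FAULT, evict 1, frames=[4,3] (faults so far: 3)
  step 3: ref 4 -> HIT, frames=[4,3] (faults so far: 3)
  step 4: ref 3 -> HIT, frames=[4,3] (faults so far: 3)
  step 5: ref 5 -> FAULT, evict 4, frames=[5,3] (faults so far: 4)
  step 6: ref 3 -> HIT, frames=[5,3] (faults so far: 4)
  step 7: ref 2 -> FAULT, evict 5, frames=[2,3] (faults so far: 5)
  step 8: ref 2 -> HIT, frames=[2,3] (faults so far: 5)
  step 9: ref 3 -> HIT, frames=[2,3] (faults so far: 5)
  step 10: ref 2 -> HIT, frames=[2,3] (faults so far: 5)
  step 11: ref 2 -> HIT, frames=[2,3] (faults so far: 5)
  Optimal total faults: 5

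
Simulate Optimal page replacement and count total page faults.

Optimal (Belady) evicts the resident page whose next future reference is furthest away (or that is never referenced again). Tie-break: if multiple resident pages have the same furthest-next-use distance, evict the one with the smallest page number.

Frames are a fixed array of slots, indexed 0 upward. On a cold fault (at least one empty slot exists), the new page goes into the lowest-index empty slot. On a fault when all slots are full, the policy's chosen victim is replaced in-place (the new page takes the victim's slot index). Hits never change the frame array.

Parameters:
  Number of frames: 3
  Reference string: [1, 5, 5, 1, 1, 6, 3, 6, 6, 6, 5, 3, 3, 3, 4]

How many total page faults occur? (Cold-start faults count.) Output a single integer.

Answer: 5

Derivation:
Step 0: ref 1 → FAULT, frames=[1,-,-]
Step 1: ref 5 → FAULT, frames=[1,5,-]
Step 2: ref 5 → HIT, frames=[1,5,-]
Step 3: ref 1 → HIT, frames=[1,5,-]
Step 4: ref 1 → HIT, frames=[1,5,-]
Step 5: ref 6 → FAULT, frames=[1,5,6]
Step 6: ref 3 → FAULT (evict 1), frames=[3,5,6]
Step 7: ref 6 → HIT, frames=[3,5,6]
Step 8: ref 6 → HIT, frames=[3,5,6]
Step 9: ref 6 → HIT, frames=[3,5,6]
Step 10: ref 5 → HIT, frames=[3,5,6]
Step 11: ref 3 → HIT, frames=[3,5,6]
Step 12: ref 3 → HIT, frames=[3,5,6]
Step 13: ref 3 → HIT, frames=[3,5,6]
Step 14: ref 4 → FAULT (evict 3), frames=[4,5,6]
Total faults: 5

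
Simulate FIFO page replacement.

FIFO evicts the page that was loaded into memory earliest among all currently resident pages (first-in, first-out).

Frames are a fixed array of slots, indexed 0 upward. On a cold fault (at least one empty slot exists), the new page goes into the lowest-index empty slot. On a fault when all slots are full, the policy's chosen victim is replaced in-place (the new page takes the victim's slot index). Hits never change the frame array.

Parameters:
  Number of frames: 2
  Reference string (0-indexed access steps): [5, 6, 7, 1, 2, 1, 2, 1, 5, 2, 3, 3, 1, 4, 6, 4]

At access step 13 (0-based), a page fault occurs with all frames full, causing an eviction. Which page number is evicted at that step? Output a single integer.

Step 0: ref 5 -> FAULT, frames=[5,-]
Step 1: ref 6 -> FAULT, frames=[5,6]
Step 2: ref 7 -> FAULT, evict 5, frames=[7,6]
Step 3: ref 1 -> FAULT, evict 6, frames=[7,1]
Step 4: ref 2 -> FAULT, evict 7, frames=[2,1]
Step 5: ref 1 -> HIT, frames=[2,1]
Step 6: ref 2 -> HIT, frames=[2,1]
Step 7: ref 1 -> HIT, frames=[2,1]
Step 8: ref 5 -> FAULT, evict 1, frames=[2,5]
Step 9: ref 2 -> HIT, frames=[2,5]
Step 10: ref 3 -> FAULT, evict 2, frames=[3,5]
Step 11: ref 3 -> HIT, frames=[3,5]
Step 12: ref 1 -> FAULT, evict 5, frames=[3,1]
Step 13: ref 4 -> FAULT, evict 3, frames=[4,1]
At step 13: evicted page 3

Answer: 3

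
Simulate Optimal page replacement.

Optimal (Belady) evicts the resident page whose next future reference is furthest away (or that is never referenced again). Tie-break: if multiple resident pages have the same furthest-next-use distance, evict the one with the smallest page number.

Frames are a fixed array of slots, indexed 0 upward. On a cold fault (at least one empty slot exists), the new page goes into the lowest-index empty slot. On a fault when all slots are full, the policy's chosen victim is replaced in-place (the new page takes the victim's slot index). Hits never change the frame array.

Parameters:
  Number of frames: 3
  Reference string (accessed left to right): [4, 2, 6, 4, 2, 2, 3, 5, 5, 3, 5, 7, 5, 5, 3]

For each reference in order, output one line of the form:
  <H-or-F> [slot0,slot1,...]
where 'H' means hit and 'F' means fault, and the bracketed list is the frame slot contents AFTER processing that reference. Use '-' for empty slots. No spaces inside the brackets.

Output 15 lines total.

F [4,-,-]
F [4,2,-]
F [4,2,6]
H [4,2,6]
H [4,2,6]
H [4,2,6]
F [4,3,6]
F [5,3,6]
H [5,3,6]
H [5,3,6]
H [5,3,6]
F [5,3,7]
H [5,3,7]
H [5,3,7]
H [5,3,7]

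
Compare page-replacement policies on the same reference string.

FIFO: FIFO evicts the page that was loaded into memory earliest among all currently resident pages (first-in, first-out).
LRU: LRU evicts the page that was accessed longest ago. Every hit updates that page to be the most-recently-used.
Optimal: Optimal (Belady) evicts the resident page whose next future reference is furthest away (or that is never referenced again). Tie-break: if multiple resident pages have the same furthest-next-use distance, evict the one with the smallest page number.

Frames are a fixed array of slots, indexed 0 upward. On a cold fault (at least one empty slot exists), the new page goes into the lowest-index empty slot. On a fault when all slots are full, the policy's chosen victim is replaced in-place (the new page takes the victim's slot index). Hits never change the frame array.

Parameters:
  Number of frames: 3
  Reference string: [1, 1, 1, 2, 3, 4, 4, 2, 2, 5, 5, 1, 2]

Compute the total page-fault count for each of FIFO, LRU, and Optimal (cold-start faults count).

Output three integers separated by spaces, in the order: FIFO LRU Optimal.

--- FIFO ---
  step 0: ref 1 -> FAULT, frames=[1,-,-] (faults so far: 1)
  step 1: ref 1 -> HIT, frames=[1,-,-] (faults so far: 1)
  step 2: ref 1 -> HIT, frames=[1,-,-] (faults so far: 1)
  step 3: ref 2 -> FAULT, frames=[1,2,-] (faults so far: 2)
  step 4: ref 3 -> FAULT, frames=[1,2,3] (faults so far: 3)
  step 5: ref 4 -> FAULT, evict 1, frames=[4,2,3] (faults so far: 4)
  step 6: ref 4 -> HIT, frames=[4,2,3] (faults so far: 4)
  step 7: ref 2 -> HIT, frames=[4,2,3] (faults so far: 4)
  step 8: ref 2 -> HIT, frames=[4,2,3] (faults so far: 4)
  step 9: ref 5 -> FAULT, evict 2, frames=[4,5,3] (faults so far: 5)
  step 10: ref 5 -> HIT, frames=[4,5,3] (faults so far: 5)
  step 11: ref 1 -> FAULT, evict 3, frames=[4,5,1] (faults so far: 6)
  step 12: ref 2 -> FAULT, evict 4, frames=[2,5,1] (faults so far: 7)
  FIFO total faults: 7
--- LRU ---
  step 0: ref 1 -> FAULT, frames=[1,-,-] (faults so far: 1)
  step 1: ref 1 -> HIT, frames=[1,-,-] (faults so far: 1)
  step 2: ref 1 -> HIT, frames=[1,-,-] (faults so far: 1)
  step 3: ref 2 -> FAULT, frames=[1,2,-] (faults so far: 2)
  step 4: ref 3 -> FAULT, frames=[1,2,3] (faults so far: 3)
  step 5: ref 4 -> FAULT, evict 1, frames=[4,2,3] (faults so far: 4)
  step 6: ref 4 -> HIT, frames=[4,2,3] (faults so far: 4)
  step 7: ref 2 -> HIT, frames=[4,2,3] (faults so far: 4)
  step 8: ref 2 -> HIT, frames=[4,2,3] (faults so far: 4)
  step 9: ref 5 -> FAULT, evict 3, frames=[4,2,5] (faults so far: 5)
  step 10: ref 5 -> HIT, frames=[4,2,5] (faults so far: 5)
  step 11: ref 1 -> FAULT, evict 4, frames=[1,2,5] (faults so far: 6)
  step 12: ref 2 -> HIT, frames=[1,2,5] (faults so far: 6)
  LRU total faults: 6
--- Optimal ---
  step 0: ref 1 -> FAULT, frames=[1,-,-] (faults so far: 1)
  step 1: ref 1 -> HIT, frames=[1,-,-] (faults so far: 1)
  step 2: ref 1 -> HIT, frames=[1,-,-] (faults so far: 1)
  step 3: ref 2 -> FAULT, frames=[1,2,-] (faults so far: 2)
  step 4: ref 3 -> FAULT, frames=[1,2,3] (faults so far: 3)
  step 5: ref 4 -> FAULT, evict 3, frames=[1,2,4] (faults so far: 4)
  step 6: ref 4 -> HIT, frames=[1,2,4] (faults so far: 4)
  step 7: ref 2 -> HIT, frames=[1,2,4] (faults so far: 4)
  step 8: ref 2 -> HIT, frames=[1,2,4] (faults so far: 4)
  step 9: ref 5 -> FAULT, evict 4, frames=[1,2,5] (faults so far: 5)
  step 10: ref 5 -> HIT, frames=[1,2,5] (faults so far: 5)
  step 11: ref 1 -> HIT, frames=[1,2,5] (faults so far: 5)
  step 12: ref 2 -> HIT, frames=[1,2,5] (faults so far: 5)
  Optimal total faults: 5

Answer: 7 6 5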